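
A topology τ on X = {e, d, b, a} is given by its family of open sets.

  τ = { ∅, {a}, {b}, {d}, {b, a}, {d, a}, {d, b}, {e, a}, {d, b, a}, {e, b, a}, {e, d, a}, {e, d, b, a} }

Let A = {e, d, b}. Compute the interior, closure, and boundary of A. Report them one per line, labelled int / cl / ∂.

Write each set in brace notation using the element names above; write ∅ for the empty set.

int(A) = {d, b}
cl(A)  = {e, d, b}
∂A     = {e}

open subsets of A: ∅, {b}, {d}, {d, b}; so int(A) = {d, b}
closure: X∖int(X∖A) = X∖{a} = {e, d, b}
∂A = {e, d, b} minus {d, b} = {e}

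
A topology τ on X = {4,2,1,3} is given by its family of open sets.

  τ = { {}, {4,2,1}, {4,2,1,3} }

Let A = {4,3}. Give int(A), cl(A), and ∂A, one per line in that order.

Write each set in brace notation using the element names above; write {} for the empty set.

int(A) = {}
cl(A)  = {4,2,1,3}
∂A     = {4,2,1,3}

opens ⊆ A: {}; union → int = {}
complement {2,1}; its interior {}; cl(A) = X∖{} = {4,2,1,3}
boundary = {4,2,1,3} ∖ {} = {4,2,1,3}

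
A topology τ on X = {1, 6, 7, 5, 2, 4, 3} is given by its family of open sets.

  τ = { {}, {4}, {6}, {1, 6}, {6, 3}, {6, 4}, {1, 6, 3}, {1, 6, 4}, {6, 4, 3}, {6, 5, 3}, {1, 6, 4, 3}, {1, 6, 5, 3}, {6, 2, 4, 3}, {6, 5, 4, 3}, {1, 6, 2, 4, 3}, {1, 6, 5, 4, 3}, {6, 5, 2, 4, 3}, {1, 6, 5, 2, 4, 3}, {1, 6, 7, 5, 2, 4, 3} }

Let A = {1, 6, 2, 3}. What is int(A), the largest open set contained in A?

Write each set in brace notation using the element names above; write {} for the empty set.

{1, 6, 3}

U open, U⊆A: {}, {6}, {1, 6}, {6, 3}, {1, 6, 3}. int(A) = ⋃ = {1, 6, 3}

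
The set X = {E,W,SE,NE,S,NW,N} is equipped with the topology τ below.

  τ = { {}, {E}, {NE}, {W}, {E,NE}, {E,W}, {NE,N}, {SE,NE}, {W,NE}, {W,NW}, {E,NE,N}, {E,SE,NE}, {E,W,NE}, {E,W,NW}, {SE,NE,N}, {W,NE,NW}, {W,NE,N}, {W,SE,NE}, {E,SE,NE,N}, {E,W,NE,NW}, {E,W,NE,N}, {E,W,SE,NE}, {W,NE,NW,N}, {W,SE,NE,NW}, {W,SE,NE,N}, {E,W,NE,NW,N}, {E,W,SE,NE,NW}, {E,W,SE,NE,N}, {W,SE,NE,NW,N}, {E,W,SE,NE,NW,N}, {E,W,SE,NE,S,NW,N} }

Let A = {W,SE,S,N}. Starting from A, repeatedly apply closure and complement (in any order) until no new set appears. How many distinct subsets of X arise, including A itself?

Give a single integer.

10

complement {E,NE,NW}; its interior {E,NE}; cl(A) = X∖{E,NE} = {W,SE,S,NW,N}
With k = closure, c = complement:
  1. A     = {W,SE,S,N}
  2. kA    = {W,SE,S,NW,N}
  3. cA    = {E,NE,NW}
  4. ckA   = {E,NE}
  5. kcA   = {E,SE,NE,S,NW,N}
  6. kckA  = {E,SE,NE,S,N}
  7. ckcA  = {W}
  8. ckckA = {W,NW}
  9. kckcA = {W,S,NW}
  10. ckckcA = {E,SE,NE,N}
k, c of each give nothing new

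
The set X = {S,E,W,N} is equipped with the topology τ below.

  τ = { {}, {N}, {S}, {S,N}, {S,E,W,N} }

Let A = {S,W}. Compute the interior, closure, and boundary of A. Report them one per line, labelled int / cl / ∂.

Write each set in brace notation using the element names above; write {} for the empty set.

U open, U⊆A: {}, {S}. int(A) = ⋃ = {S}
X∖A={E,N}, int(X∖A)={N}, hence cl(A)={S,E,W}
∂A: remove int from cl → {E,W}

int(A) = {S}
cl(A)  = {S,E,W}
∂A     = {E,W}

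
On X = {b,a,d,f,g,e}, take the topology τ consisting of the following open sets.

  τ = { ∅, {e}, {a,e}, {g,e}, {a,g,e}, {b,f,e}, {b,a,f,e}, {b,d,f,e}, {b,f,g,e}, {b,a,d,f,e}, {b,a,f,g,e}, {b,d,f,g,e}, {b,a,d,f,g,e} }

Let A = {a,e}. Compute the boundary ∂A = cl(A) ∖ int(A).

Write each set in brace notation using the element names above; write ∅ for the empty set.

opens ⊆ A: ∅, {e}, {a,e}; union → int = {a,e}
complement {b,d,f,g}; its interior ∅; cl(A) = X∖∅ = {b,a,d,f,g,e}
boundary = {b,a,d,f,g,e} ∖ {a,e} = {b,d,f,g}

{b,d,f,g}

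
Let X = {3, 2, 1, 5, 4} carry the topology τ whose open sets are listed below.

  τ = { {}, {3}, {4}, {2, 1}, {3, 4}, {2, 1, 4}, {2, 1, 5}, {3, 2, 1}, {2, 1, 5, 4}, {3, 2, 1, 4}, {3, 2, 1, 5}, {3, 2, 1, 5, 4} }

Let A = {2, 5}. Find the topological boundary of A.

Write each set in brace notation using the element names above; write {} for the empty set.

open subsets of A: {}; so int(A) = {}
closure: X∖int(X∖A) = X∖{3, 4} = {2, 1, 5}
∂A = {2, 1, 5} minus {} = {2, 1, 5}

{2, 1, 5}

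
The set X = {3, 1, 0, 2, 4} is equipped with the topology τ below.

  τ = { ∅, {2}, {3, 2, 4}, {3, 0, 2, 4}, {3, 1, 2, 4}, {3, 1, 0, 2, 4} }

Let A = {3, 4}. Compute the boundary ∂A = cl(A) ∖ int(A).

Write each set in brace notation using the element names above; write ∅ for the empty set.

opens ⊆ A: ∅; union → int = ∅
complement {1, 0, 2}; its interior {2}; cl(A) = X∖{2} = {3, 1, 0, 4}
boundary = {3, 1, 0, 4} ∖ ∅ = {3, 1, 0, 4}

{3, 1, 0, 4}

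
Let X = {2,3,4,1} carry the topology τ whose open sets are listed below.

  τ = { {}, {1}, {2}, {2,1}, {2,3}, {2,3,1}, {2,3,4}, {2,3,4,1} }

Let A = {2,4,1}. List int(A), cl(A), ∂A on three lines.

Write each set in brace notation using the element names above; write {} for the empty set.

int(A) = {2,1}
cl(A)  = {2,3,4,1}
∂A     = {3,4}

opens ⊆ A: {}, {2}, {1}, {2,1}; union → int = {2,1}
complement {3}; its interior {}; cl(A) = X∖{} = {2,3,4,1}
boundary = {2,3,4,1} ∖ {2,1} = {3,4}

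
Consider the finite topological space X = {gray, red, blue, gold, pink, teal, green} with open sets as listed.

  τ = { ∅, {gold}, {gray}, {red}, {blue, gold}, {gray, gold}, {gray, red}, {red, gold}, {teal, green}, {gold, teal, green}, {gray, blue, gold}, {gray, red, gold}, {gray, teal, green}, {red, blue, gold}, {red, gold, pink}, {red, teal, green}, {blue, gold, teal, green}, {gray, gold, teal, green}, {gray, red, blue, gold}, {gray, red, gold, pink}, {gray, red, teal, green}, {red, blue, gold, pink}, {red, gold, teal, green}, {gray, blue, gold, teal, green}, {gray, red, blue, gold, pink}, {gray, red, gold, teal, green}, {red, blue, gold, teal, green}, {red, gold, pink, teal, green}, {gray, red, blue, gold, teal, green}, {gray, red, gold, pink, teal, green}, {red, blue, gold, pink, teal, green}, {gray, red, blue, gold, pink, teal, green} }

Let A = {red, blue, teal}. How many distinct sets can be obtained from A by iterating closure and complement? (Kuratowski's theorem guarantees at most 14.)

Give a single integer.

12

X∖A={gray, gold, pink, green}, int(X∖A)={gray, gold}, hence cl(A)={red, blue, pink, teal, green}
Orbit (k=closure, c=complement):
  1. A     = {red, blue, teal}
  2. kA    = {red, blue, pink, teal, green}
  3. cA    = {gray, gold, pink, green}
  4. ckA   = {gray, gold}
  5. kcA   = {gray, blue, gold, pink, teal, green}
  6. kckA  = {gray, blue, gold, pink}
  7. ckcA  = {red}
  8. ckckA = {red, teal, green}
  9. kckcA = {red, pink}
  10. kckckA = {red, pink, teal, green}
  11. ckckcA = {gray, blue, gold, teal, green}
  12. ckckckA = {gray, blue, gold}
(closed under both — stop)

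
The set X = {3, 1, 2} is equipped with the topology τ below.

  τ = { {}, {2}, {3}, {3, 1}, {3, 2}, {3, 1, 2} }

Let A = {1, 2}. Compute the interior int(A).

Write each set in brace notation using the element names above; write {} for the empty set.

open subsets of A: {}, {2}; so int(A) = {2}

{2}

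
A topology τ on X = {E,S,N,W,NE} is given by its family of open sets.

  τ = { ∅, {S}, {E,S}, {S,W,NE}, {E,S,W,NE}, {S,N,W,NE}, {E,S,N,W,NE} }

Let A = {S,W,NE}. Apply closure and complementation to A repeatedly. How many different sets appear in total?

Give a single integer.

4

cl via duality: int({E,N}) = ∅, so X∖∅ = {E,S,N,W,NE}
Write k for closure, c for complement:
  1. A     = {S,W,NE}
  2. kA    = {E,S,N,W,NE}
  3. cA    = {E,N}
  4. ckA   = ∅
applying k or c yields no new set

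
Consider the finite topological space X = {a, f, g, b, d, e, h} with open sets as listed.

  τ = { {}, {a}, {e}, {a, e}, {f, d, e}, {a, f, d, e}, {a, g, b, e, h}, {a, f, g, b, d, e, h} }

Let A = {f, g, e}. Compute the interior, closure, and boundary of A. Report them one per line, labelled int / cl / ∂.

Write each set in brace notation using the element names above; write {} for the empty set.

int(A) = {e}
cl(A)  = {f, g, b, d, e, h}
∂A     = {f, g, b, d, h}

opens ⊆ A: {}, {e}; union → int = {e}
complement {a, b, d, h}; its interior {a}; cl(A) = X∖{a} = {f, g, b, d, e, h}
boundary = {f, g, b, d, e, h} ∖ {e} = {f, g, b, d, h}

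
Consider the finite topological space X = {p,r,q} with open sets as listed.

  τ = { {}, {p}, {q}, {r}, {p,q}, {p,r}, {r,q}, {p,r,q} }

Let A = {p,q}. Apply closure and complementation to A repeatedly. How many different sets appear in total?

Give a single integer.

2

complement {r}; its interior {r}; cl(A) = X∖{r} = {p,q}
With k = closure, c = complement:
  1. A     = {p,q}
  2. cA    = {r}
k, c of each give nothing new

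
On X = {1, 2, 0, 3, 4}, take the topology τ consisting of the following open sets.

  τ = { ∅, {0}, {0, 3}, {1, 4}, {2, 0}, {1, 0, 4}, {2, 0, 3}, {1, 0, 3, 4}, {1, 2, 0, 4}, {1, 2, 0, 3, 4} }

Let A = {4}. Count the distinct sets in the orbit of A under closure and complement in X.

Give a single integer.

cl via duality: int({1, 2, 0, 3}) = {2, 0, 3}, so X∖{2, 0, 3} = {1, 4}
Write k for closure, c for complement:
  1. A     = {4}
  2. kA    = {1, 4}
  3. cA    = {1, 2, 0, 3}
  4. ckA   = {2, 0, 3}
  5. kcA   = {1, 2, 0, 3, 4}
  6. ckcA  = ∅
applying k or c yields no new set

6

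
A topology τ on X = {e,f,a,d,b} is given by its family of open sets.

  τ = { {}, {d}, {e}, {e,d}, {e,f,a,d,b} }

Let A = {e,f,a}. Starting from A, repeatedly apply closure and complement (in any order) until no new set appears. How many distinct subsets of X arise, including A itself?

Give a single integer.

6

closure: X∖int(X∖A) = X∖{d} = {e,f,a,b}
Let k=closure and c=complement:
  1. A     = {e,f,a}
  2. kA    = {e,f,a,b}
  3. cA    = {d,b}
  4. ckA   = {d}
  5. kcA   = {f,a,d,b}
  6. ckcA  = {e}
— saturated at 6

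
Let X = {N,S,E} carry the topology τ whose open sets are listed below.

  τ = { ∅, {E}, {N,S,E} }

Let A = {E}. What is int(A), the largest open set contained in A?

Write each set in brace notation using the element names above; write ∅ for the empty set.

{E}

interior: largest open inside A is {E} (from ∅, {E})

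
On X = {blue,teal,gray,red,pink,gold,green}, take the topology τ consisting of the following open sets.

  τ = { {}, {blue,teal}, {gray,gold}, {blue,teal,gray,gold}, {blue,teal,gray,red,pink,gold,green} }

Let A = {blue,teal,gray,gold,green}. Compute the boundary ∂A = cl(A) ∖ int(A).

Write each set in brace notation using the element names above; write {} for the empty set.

{red,pink,green}

opens ⊆ A: {}, {gray,gold}, {blue,teal}, {blue,teal,gray,gold}; union → int = {blue,teal,gray,gold}
complement {red,pink}; its interior {}; cl(A) = X∖{} = {blue,teal,gray,red,pink,gold,green}
boundary = {blue,teal,gray,red,pink,gold,green} ∖ {blue,teal,gray,gold} = {red,pink,green}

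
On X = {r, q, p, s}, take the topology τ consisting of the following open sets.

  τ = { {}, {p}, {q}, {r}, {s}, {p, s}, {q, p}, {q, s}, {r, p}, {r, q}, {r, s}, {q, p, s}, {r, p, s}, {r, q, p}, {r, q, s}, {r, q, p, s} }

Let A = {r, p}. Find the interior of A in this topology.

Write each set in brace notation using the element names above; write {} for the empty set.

interior: largest open inside A is {r, p} (from {}, {p}, {r}, {r, p})

{r, p}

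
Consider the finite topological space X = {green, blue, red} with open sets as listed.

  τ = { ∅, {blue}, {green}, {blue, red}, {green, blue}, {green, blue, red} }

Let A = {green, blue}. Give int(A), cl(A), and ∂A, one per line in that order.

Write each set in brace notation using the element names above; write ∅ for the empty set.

U open, U⊆A: ∅, {blue}, {green}, {green, blue}. int(A) = ⋃ = {green, blue}
X∖A={red}, int(X∖A)=∅, hence cl(A)={green, blue, red}
∂A: remove int from cl → {red}

int(A) = {green, blue}
cl(A)  = {green, blue, red}
∂A     = {red}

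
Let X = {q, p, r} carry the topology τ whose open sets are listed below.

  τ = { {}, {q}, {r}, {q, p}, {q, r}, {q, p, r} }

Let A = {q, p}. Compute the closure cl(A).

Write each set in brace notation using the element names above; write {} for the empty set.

complement {r}; its interior {r}; cl(A) = X∖{r} = {q, p}

{q, p}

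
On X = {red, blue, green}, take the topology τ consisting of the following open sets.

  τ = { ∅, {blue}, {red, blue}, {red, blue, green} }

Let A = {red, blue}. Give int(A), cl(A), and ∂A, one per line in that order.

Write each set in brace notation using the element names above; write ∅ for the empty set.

int(A) = {red, blue}
cl(A)  = {red, blue, green}
∂A     = {green}

U open, U⊆A: ∅, {blue}, {red, blue}. int(A) = ⋃ = {red, blue}
X∖A={green}, int(X∖A)=∅, hence cl(A)={red, blue, green}
∂A: remove int from cl → {green}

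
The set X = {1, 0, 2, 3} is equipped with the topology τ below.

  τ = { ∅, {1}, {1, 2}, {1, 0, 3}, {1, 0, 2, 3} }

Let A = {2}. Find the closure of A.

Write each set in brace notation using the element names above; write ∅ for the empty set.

cl via duality: int({1, 0, 3}) = {1, 0, 3}, so X∖{1, 0, 3} = {2}

{2}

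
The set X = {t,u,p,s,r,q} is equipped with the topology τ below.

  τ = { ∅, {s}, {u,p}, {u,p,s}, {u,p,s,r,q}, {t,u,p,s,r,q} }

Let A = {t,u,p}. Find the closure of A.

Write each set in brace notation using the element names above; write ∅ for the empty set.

complement {s,r,q}; its interior {s}; cl(A) = X∖{s} = {t,u,p,r,q}

{t,u,p,r,q}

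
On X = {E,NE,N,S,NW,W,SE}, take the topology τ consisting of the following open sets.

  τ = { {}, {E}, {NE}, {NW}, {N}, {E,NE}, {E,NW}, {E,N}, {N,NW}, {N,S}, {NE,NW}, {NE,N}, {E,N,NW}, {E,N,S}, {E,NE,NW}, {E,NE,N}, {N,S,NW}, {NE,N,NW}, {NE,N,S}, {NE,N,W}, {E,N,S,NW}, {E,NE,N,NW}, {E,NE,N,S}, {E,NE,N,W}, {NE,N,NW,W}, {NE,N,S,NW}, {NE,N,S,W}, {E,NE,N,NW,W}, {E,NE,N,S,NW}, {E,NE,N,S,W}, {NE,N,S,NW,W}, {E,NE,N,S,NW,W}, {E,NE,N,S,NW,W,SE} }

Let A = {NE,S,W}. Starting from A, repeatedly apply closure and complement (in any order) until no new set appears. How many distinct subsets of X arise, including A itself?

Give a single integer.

closure: X∖int(X∖A) = X∖{E,N,NW} = {NE,S,W,SE}
Let k=closure and c=complement:
  1. A     = {NE,S,W}
  2. kA    = {NE,S,W,SE}
  3. cA    = {E,N,NW,SE}
  4. ckA   = {E,N,NW}
  5. kcA   = {E,N,S,NW,W,SE}
  6. ckcA  = {NE}
  7. kckcA = {NE,W,SE}
  8. ckckcA = {E,N,S,NW}
— saturated at 8

8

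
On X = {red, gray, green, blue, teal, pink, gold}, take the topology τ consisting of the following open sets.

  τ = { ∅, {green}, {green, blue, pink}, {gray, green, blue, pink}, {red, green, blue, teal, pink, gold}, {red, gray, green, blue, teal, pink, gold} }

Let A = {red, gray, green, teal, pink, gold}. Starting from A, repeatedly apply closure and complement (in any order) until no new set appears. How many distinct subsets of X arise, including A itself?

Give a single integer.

6

closure: X∖int(X∖A) = X∖∅ = {red, gray, green, blue, teal, pink, gold}
Let k=closure and c=complement:
  1. A     = {red, gray, green, teal, pink, gold}
  2. kA    = {red, gray, green, blue, teal, pink, gold}
  3. cA    = {blue}
  4. ckA   = ∅
  5. kcA   = {red, gray, blue, teal, pink, gold}
  6. ckcA  = {green}
— saturated at 6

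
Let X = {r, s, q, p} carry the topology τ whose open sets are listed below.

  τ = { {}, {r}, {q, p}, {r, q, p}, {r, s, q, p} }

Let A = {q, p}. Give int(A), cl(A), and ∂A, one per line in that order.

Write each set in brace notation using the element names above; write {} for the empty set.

U open, U⊆A: {}, {q, p}. int(A) = ⋃ = {q, p}
X∖A={r, s}, int(X∖A)={r}, hence cl(A)={s, q, p}
∂A: remove int from cl → {s}

int(A) = {q, p}
cl(A)  = {s, q, p}
∂A     = {s}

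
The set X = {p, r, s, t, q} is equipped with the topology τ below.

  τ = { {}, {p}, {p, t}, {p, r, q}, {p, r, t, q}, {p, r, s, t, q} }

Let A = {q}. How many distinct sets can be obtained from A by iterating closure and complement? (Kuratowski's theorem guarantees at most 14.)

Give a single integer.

6

closure: X∖int(X∖A) = X∖{p, t} = {r, s, q}
Let k=closure and c=complement:
  1. A     = {q}
  2. kA    = {r, s, q}
  3. cA    = {p, r, s, t}
  4. ckA   = {p, t}
  5. kcA   = {p, r, s, t, q}
  6. ckcA  = {}
— saturated at 6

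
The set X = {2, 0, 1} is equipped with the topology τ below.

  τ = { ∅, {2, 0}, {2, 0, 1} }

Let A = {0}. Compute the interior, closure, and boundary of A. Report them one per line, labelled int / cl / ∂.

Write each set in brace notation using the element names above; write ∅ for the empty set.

open subsets of A: ∅; so int(A) = ∅
closure: X∖int(X∖A) = X∖∅ = {2, 0, 1}
∂A = {2, 0, 1} minus ∅ = {2, 0, 1}

int(A) = ∅
cl(A)  = {2, 0, 1}
∂A     = {2, 0, 1}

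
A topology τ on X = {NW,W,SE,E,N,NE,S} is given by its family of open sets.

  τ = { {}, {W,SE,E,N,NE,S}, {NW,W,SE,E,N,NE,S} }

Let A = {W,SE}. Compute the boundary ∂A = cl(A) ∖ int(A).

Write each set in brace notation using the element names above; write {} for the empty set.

U open, U⊆A: {}. int(A) = ⋃ = {}
X∖A={NW,E,N,NE,S}, int(X∖A)={}, hence cl(A)={NW,W,SE,E,N,NE,S}
∂A: remove int from cl → {NW,W,SE,E,N,NE,S}

{NW,W,SE,E,N,NE,S}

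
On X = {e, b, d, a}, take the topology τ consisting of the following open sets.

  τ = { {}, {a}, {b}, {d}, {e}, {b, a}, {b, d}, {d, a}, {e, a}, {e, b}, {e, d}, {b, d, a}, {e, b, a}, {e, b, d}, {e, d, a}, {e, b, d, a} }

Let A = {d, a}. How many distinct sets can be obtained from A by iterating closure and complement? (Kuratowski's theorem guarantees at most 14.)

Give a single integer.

X∖A={e, b}, int(X∖A)={e, b}, hence cl(A)={d, a}
Orbit (k=closure, c=complement):
  1. A     = {d, a}
  2. cA    = {e, b}
(closed under both — stop)

2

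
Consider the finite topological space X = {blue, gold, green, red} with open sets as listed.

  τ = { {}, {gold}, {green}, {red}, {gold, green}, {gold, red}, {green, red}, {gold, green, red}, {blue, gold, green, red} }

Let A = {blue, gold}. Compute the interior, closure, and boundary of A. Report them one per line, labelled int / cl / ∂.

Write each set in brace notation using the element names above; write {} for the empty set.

int(A) = {gold}
cl(A)  = {blue, gold}
∂A     = {blue}

opens ⊆ A: {}, {gold}; union → int = {gold}
complement {green, red}; its interior {green, red}; cl(A) = X∖{green, red} = {blue, gold}
boundary = {blue, gold} ∖ {gold} = {blue}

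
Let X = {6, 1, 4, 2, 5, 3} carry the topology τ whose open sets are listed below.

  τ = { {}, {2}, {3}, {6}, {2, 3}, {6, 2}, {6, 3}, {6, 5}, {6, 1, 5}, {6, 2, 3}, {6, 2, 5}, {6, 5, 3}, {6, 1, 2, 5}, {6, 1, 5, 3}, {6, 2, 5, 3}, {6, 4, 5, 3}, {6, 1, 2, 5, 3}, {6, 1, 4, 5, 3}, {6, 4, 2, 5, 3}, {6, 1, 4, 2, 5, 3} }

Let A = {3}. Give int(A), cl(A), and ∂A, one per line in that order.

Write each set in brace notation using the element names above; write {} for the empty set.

int(A) = {3}
cl(A)  = {4, 3}
∂A     = {4}

opens ⊆ A: {}, {3}; union → int = {3}
complement {6, 1, 4, 2, 5}; its interior {6, 1, 2, 5}; cl(A) = X∖{6, 1, 2, 5} = {4, 3}
boundary = {4, 3} ∖ {3} = {4}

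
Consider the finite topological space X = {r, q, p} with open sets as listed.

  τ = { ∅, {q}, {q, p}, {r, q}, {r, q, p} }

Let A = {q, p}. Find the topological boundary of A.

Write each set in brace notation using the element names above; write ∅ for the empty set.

interior: largest open inside A is {q, p} (from ∅, {q}, {q, p})
cl via duality: int({r}) = ∅, so X∖∅ = {r, q, p}
cl∖int = {r}

{r}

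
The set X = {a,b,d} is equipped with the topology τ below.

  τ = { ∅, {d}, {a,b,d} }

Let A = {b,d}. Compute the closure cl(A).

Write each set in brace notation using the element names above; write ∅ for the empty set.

{a,b,d}

X∖A={a}, int(X∖A)=∅, hence cl(A)={a,b,d}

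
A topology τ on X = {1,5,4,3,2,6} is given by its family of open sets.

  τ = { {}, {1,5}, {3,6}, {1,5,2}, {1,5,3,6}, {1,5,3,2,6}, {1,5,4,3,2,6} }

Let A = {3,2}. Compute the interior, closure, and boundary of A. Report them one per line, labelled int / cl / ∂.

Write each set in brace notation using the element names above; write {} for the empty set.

interior: largest open inside A is {} (from {})
cl via duality: int({1,5,4,6}) = {1,5}, so X∖{1,5} = {4,3,2,6}
cl∖int = {4,3,2,6}

int(A) = {}
cl(A)  = {4,3,2,6}
∂A     = {4,3,2,6}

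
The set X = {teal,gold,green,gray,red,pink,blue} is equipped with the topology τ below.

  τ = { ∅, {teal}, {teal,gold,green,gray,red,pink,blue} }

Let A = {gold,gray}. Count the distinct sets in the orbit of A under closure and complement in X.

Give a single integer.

complement {teal,green,red,pink,blue}; its interior {teal}; cl(A) = X∖{teal} = {gold,green,gray,red,pink,blue}
With k = closure, c = complement:
  1. A     = {gold,gray}
  2. kA    = {gold,green,gray,red,pink,blue}
  3. cA    = {teal,green,red,pink,blue}
  4. ckA   = {teal}
  5. kcA   = {teal,gold,green,gray,red,pink,blue}
  6. ckcA  = ∅
k, c of each give nothing new

6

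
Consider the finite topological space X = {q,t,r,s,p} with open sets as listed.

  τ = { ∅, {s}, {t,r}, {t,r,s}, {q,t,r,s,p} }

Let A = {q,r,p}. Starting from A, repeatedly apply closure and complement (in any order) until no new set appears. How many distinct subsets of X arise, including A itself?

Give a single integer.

8

X∖A={t,s}, int(X∖A)={s}, hence cl(A)={q,t,r,p}
Orbit (k=closure, c=complement):
  1. A     = {q,r,p}
  2. kA    = {q,t,r,p}
  3. cA    = {t,s}
  4. ckA   = {s}
  5. kcA   = {q,t,r,s,p}
  6. kckA  = {q,s,p}
  7. ckcA  = ∅
  8. ckckA = {t,r}
(closed under both — stop)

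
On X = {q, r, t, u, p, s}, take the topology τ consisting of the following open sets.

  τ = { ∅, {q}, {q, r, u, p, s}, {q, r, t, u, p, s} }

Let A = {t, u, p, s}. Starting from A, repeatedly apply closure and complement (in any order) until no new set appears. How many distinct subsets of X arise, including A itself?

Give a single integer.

6

cl via duality: int({q, r}) = {q}, so X∖{q} = {r, t, u, p, s}
Write k for closure, c for complement:
  1. A     = {t, u, p, s}
  2. kA    = {r, t, u, p, s}
  3. cA    = {q, r}
  4. ckA   = {q}
  5. kcA   = {q, r, t, u, p, s}
  6. ckcA  = ∅
applying k or c yields no new set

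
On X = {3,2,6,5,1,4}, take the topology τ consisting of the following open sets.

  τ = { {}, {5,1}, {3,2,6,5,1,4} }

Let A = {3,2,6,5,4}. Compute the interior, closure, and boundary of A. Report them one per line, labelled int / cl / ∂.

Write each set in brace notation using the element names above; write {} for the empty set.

U open, U⊆A: {}. int(A) = ⋃ = {}
X∖A={1}, int(X∖A)={}, hence cl(A)={3,2,6,5,1,4}
∂A: remove int from cl → {3,2,6,5,1,4}

int(A) = {}
cl(A)  = {3,2,6,5,1,4}
∂A     = {3,2,6,5,1,4}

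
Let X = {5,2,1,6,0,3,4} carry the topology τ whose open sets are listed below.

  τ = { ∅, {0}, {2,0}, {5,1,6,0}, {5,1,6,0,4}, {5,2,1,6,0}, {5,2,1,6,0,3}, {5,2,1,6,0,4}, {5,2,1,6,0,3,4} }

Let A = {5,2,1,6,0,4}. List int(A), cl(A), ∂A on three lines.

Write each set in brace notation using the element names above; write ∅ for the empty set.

interior: largest open inside A is {5,2,1,6,0,4} (from ∅, {0}, {2,0}, {5,1,6,0}, {5,1,6,0,4}, {5,2,1,6,0}, {5,2,1,6,0,4})
cl via duality: int({3}) = ∅, so X∖∅ = {5,2,1,6,0,3,4}
cl∖int = {3}

int(A) = {5,2,1,6,0,4}
cl(A)  = {5,2,1,6,0,3,4}
∂A     = {3}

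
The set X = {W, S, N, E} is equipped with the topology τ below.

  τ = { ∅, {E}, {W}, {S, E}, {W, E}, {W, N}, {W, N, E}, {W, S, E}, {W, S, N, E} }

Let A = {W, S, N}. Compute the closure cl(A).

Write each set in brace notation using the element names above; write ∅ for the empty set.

closure: X∖int(X∖A) = X∖{E} = {W, S, N}

{W, S, N}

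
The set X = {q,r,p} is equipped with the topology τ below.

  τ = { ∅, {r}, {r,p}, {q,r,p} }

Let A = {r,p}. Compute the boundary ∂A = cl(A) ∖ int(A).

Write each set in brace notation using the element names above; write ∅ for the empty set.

opens ⊆ A: ∅, {r}, {r,p}; union → int = {r,p}
complement {q}; its interior ∅; cl(A) = X∖∅ = {q,r,p}
boundary = {q,r,p} ∖ {r,p} = {q}

{q}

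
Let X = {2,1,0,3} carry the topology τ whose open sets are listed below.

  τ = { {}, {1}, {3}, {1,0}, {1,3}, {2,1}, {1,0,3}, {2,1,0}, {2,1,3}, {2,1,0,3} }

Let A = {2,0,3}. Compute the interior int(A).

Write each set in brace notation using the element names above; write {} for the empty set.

{3}

opens ⊆ A: {}, {3}; union → int = {3}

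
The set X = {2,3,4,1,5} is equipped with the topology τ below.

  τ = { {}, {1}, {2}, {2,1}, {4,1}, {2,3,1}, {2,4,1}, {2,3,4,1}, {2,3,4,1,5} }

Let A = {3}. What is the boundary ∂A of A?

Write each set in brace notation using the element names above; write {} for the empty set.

{3,5}

U open, U⊆A: {}. int(A) = ⋃ = {}
X∖A={2,4,1,5}, int(X∖A)={2,4,1}, hence cl(A)={3,5}
∂A: remove int from cl → {3,5}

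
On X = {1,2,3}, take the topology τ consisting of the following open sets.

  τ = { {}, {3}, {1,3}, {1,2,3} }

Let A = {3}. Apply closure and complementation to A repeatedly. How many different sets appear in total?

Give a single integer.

X∖A={1,2}, int(X∖A)={}, hence cl(A)={1,2,3}
Orbit (k=closure, c=complement):
  1. A     = {3}
  2. kA    = {1,2,3}
  3. cA    = {1,2}
  4. ckA   = {}
(closed under both — stop)

4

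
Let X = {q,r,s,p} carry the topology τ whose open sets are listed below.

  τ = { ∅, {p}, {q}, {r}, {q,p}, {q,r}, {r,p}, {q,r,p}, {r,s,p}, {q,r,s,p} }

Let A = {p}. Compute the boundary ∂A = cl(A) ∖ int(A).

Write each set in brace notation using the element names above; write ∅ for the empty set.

{s}

U open, U⊆A: ∅, {p}. int(A) = ⋃ = {p}
X∖A={q,r,s}, int(X∖A)={q,r}, hence cl(A)={s,p}
∂A: remove int from cl → {s}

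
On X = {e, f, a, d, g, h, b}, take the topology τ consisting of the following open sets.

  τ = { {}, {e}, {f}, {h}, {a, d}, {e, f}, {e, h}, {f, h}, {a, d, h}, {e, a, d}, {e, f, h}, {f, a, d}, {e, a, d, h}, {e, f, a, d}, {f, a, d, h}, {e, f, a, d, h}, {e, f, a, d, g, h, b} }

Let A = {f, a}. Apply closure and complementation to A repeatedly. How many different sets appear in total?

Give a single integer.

10

complement {e, d, g, h, b}; its interior {e, h}; cl(A) = X∖{e, h} = {f, a, d, g, b}
With k = closure, c = complement:
  1. A     = {f, a}
  2. kA    = {f, a, d, g, b}
  3. cA    = {e, d, g, h, b}
  4. ckA   = {e, h}
  5. kcA   = {e, a, d, g, h, b}
  6. kckA  = {e, g, h, b}
  7. ckcA  = {f}
  8. ckckA = {f, a, d}
  9. kckcA = {f, g, b}
  10. ckckcA = {e, a, d, h}
k, c of each give nothing new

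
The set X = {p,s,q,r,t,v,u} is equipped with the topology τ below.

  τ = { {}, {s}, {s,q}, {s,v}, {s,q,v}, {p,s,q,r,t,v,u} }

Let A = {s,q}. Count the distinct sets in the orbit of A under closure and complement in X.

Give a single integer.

cl via duality: int({p,r,t,v,u}) = {}, so X∖{} = {p,s,q,r,t,v,u}
Write k for closure, c for complement:
  1. A     = {s,q}
  2. kA    = {p,s,q,r,t,v,u}
  3. cA    = {p,r,t,v,u}
  4. ckA   = {}
applying k or c yields no new set

4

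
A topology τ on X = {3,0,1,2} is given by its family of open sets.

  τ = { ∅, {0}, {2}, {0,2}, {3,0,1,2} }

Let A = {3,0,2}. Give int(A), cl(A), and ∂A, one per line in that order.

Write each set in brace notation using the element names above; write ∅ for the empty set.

int(A) = {0,2}
cl(A)  = {3,0,1,2}
∂A     = {3,1}

opens ⊆ A: ∅, {2}, {0}, {0,2}; union → int = {0,2}
complement {1}; its interior ∅; cl(A) = X∖∅ = {3,0,1,2}
boundary = {3,0,1,2} ∖ {0,2} = {3,1}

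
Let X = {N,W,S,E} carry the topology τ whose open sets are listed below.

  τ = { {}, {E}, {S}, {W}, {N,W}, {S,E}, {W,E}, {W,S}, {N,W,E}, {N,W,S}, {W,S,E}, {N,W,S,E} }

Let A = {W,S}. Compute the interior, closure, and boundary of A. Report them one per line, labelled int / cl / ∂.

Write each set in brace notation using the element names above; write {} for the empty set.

int(A) = {W,S}
cl(A)  = {N,W,S}
∂A     = {N}

open subsets of A: {}, {S}, {W}, {W,S}; so int(A) = {W,S}
closure: X∖int(X∖A) = X∖{E} = {N,W,S}
∂A = {N,W,S} minus {W,S} = {N}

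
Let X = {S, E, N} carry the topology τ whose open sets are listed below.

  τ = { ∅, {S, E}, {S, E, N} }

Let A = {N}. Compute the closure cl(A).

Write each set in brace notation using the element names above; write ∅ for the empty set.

cl via duality: int({S, E}) = {S, E}, so X∖{S, E} = {N}

{N}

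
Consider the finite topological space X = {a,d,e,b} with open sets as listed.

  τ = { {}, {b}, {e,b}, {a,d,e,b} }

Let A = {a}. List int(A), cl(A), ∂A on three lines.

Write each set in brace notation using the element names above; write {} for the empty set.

int(A) = {}
cl(A)  = {a,d}
∂A     = {a,d}

open subsets of A: {}; so int(A) = {}
closure: X∖int(X∖A) = X∖{e,b} = {a,d}
∂A = {a,d} minus {} = {a,d}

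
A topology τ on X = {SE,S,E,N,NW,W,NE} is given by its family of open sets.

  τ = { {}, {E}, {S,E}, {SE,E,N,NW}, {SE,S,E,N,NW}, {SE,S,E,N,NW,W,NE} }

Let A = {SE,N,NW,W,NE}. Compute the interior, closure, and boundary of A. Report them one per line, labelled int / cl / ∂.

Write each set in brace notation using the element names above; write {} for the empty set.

interior: largest open inside A is {} (from {})
cl via duality: int({S,E}) = {S,E}, so X∖{S,E} = {SE,N,NW,W,NE}
cl∖int = {SE,N,NW,W,NE}

int(A) = {}
cl(A)  = {SE,N,NW,W,NE}
∂A     = {SE,N,NW,W,NE}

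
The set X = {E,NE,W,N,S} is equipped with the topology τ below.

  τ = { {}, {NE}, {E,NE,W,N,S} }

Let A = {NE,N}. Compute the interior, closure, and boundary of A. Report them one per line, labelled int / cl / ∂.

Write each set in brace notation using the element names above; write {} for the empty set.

interior: largest open inside A is {NE} (from {}, {NE})
cl via duality: int({E,W,S}) = {}, so X∖{} = {E,NE,W,N,S}
cl∖int = {E,W,N,S}

int(A) = {NE}
cl(A)  = {E,NE,W,N,S}
∂A     = {E,W,N,S}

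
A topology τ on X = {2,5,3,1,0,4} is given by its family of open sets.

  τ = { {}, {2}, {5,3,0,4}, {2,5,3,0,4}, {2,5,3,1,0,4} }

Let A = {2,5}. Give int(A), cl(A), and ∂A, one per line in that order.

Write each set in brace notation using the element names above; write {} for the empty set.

U open, U⊆A: {}, {2}. int(A) = ⋃ = {2}
X∖A={3,1,0,4}, int(X∖A)={}, hence cl(A)={2,5,3,1,0,4}
∂A: remove int from cl → {5,3,1,0,4}

int(A) = {2}
cl(A)  = {2,5,3,1,0,4}
∂A     = {5,3,1,0,4}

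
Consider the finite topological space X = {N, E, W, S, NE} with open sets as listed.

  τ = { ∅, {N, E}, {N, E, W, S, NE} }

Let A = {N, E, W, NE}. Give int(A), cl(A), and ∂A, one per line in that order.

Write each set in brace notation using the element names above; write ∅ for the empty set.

int(A) = {N, E}
cl(A)  = {N, E, W, S, NE}
∂A     = {W, S, NE}

open subsets of A: ∅, {N, E}; so int(A) = {N, E}
closure: X∖int(X∖A) = X∖∅ = {N, E, W, S, NE}
∂A = {N, E, W, S, NE} minus {N, E} = {W, S, NE}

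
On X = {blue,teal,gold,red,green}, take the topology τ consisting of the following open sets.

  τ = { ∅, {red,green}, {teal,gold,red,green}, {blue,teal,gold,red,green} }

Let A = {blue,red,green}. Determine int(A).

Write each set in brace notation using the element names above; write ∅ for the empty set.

{red,green}

U open, U⊆A: ∅, {red,green}. int(A) = ⋃ = {red,green}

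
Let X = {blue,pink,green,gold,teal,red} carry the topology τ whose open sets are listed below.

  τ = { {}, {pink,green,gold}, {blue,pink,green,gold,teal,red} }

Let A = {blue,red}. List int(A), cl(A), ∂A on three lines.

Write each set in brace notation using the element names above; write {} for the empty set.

int(A) = {}
cl(A)  = {blue,teal,red}
∂A     = {blue,teal,red}

interior: largest open inside A is {} (from {})
cl via duality: int({pink,green,gold,teal}) = {pink,green,gold}, so X∖{pink,green,gold} = {blue,teal,red}
cl∖int = {blue,teal,red}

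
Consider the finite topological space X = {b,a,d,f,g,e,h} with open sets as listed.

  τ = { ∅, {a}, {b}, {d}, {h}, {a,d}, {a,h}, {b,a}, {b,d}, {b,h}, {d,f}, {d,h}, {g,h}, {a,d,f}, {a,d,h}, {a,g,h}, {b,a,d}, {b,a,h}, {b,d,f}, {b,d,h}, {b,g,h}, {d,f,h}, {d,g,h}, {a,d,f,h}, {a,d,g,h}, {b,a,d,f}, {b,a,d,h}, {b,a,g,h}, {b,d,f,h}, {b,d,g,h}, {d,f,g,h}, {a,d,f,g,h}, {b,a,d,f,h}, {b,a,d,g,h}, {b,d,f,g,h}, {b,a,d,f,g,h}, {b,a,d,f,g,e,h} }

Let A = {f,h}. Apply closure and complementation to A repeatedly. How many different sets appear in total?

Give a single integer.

10

X∖A={b,a,d,g,e}, int(X∖A)={b,a,d}, hence cl(A)={f,g,e,h}
Orbit (k=closure, c=complement):
  1. A     = {f,h}
  2. kA    = {f,g,e,h}
  3. cA    = {b,a,d,g,e}
  4. ckA   = {b,a,d}
  5. kcA   = {b,a,d,f,g,e}
  6. kckA  = {b,a,d,f,e}
  7. ckcA  = {h}
  8. ckckA = {g,h}
  9. kckcA = {g,e,h}
  10. ckckcA = {b,a,d,f}
(closed under both — stop)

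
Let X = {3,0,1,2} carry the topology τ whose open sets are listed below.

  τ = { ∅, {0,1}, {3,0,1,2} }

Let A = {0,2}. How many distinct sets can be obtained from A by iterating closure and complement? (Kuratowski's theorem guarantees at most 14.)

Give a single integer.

cl via duality: int({3,1}) = ∅, so X∖∅ = {3,0,1,2}
Write k for closure, c for complement:
  1. A     = {0,2}
  2. kA    = {3,0,1,2}
  3. cA    = {3,1}
  4. ckA   = ∅
applying k or c yields no new set

4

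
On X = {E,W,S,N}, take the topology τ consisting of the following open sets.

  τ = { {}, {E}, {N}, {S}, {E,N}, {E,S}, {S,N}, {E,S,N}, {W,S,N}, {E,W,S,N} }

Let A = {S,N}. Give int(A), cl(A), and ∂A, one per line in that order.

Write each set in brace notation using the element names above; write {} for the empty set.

interior: largest open inside A is {S,N} (from {}, {S}, {N}, {S,N})
cl via duality: int({E,W}) = {E}, so X∖{E} = {W,S,N}
cl∖int = {W}

int(A) = {S,N}
cl(A)  = {W,S,N}
∂A     = {W}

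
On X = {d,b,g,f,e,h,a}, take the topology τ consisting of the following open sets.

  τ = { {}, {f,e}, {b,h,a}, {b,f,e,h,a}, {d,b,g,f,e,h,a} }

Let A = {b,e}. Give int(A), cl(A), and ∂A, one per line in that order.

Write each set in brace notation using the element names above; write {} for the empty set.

opens ⊆ A: {}; union → int = {}
complement {d,g,f,h,a}; its interior {}; cl(A) = X∖{} = {d,b,g,f,e,h,a}
boundary = {d,b,g,f,e,h,a} ∖ {} = {d,b,g,f,e,h,a}

int(A) = {}
cl(A)  = {d,b,g,f,e,h,a}
∂A     = {d,b,g,f,e,h,a}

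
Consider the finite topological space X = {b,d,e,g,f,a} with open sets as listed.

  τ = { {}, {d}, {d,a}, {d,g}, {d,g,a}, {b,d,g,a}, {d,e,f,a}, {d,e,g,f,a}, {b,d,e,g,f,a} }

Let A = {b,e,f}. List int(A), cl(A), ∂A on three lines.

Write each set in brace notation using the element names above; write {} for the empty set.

int(A) = {}
cl(A)  = {b,e,f}
∂A     = {b,e,f}

U open, U⊆A: {}. int(A) = ⋃ = {}
X∖A={d,g,a}, int(X∖A)={d,g,a}, hence cl(A)={b,e,f}
∂A: remove int from cl → {b,e,f}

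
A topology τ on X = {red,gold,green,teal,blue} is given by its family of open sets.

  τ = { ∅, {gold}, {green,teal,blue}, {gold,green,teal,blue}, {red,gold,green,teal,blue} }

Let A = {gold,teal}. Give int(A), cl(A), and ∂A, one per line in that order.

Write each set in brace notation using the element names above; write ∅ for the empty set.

int(A) = {gold}
cl(A)  = {red,gold,green,teal,blue}
∂A     = {red,green,teal,blue}

interior: largest open inside A is {gold} (from ∅, {gold})
cl via duality: int({red,green,blue}) = ∅, so X∖∅ = {red,gold,green,teal,blue}
cl∖int = {red,green,teal,blue}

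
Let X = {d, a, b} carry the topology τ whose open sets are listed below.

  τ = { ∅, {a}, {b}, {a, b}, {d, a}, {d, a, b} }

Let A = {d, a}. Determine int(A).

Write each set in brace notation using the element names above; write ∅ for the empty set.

open subsets of A: ∅, {a}, {d, a}; so int(A) = {d, a}

{d, a}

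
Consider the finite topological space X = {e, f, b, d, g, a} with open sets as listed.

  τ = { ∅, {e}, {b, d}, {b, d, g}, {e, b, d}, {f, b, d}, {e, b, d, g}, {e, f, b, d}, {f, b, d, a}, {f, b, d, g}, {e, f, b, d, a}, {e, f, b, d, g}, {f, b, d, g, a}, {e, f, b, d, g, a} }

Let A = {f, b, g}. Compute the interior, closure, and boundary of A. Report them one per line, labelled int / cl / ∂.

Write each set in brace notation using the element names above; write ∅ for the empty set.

int(A) = ∅
cl(A)  = {f, b, d, g, a}
∂A     = {f, b, d, g, a}

U open, U⊆A: ∅. int(A) = ⋃ = ∅
X∖A={e, d, a}, int(X∖A)={e}, hence cl(A)={f, b, d, g, a}
∂A: remove int from cl → {f, b, d, g, a}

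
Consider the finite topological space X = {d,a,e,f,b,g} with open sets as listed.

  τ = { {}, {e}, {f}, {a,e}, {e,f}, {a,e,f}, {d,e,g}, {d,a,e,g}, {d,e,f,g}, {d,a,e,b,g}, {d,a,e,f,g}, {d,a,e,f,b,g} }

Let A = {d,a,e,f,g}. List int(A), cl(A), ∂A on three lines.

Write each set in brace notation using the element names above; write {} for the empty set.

open subsets of A: {}, {f}, {e}, {a,e}, {e,f}, {a,e,f}, {d,e,g}, {d,a,e,g}, {d,e,f,g}, {d,a,e,f,g}; so int(A) = {d,a,e,f,g}
closure: X∖int(X∖A) = X∖{} = {d,a,e,f,b,g}
∂A = {d,a,e,f,b,g} minus {d,a,e,f,g} = {b}

int(A) = {d,a,e,f,g}
cl(A)  = {d,a,e,f,b,g}
∂A     = {b}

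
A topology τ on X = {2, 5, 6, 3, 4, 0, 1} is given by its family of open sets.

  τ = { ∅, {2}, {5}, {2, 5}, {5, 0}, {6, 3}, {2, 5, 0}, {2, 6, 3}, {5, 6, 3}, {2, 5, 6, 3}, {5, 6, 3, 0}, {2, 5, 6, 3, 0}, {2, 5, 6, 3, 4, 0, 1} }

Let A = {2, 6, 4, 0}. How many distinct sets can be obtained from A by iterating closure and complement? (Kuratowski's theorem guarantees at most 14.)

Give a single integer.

cl via duality: int({5, 3, 1}) = {5}, so X∖{5} = {2, 6, 3, 4, 0, 1}
Write k for closure, c for complement:
  1. A     = {2, 6, 4, 0}
  2. kA    = {2, 6, 3, 4, 0, 1}
  3. cA    = {5, 3, 1}
  4. ckA   = {5}
  5. kcA   = {5, 6, 3, 4, 0, 1}
  6. kckA  = {5, 4, 0, 1}
  7. ckcA  = {2}
  8. ckckA = {2, 6, 3}
  9. kckcA = {2, 4, 1}
  10. kckckA = {2, 6, 3, 4, 1}
  11. ckckcA = {5, 6, 3, 0}
  12. ckckckA = {5, 0}
applying k or c yields no new set

12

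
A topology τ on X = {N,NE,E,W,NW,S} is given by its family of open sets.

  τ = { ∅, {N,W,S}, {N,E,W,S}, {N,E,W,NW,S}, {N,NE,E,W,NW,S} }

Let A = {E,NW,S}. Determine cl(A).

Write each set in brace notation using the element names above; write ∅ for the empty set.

{N,NE,E,W,NW,S}

closure: X∖int(X∖A) = X∖∅ = {N,NE,E,W,NW,S}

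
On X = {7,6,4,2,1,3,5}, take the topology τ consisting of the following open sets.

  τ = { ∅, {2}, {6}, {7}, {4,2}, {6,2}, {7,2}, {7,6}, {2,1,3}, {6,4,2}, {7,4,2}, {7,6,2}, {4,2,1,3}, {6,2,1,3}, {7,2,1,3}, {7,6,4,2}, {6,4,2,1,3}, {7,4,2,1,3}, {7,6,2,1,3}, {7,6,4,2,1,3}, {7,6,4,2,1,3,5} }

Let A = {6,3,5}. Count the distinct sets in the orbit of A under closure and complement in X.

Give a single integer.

complement {7,4,2,1}; its interior {7,4,2}; cl(A) = X∖{7,4,2} = {6,1,3,5}
With k = closure, c = complement:
  1. A     = {6,3,5}
  2. kA    = {6,1,3,5}
  3. cA    = {7,4,2,1}
  4. ckA   = {7,4,2}
  5. kcA   = {7,4,2,1,3,5}
  6. ckcA  = {6}
  7. kckcA = {6,5}
  8. ckckcA = {7,4,2,1,3}
k, c of each give nothing new

8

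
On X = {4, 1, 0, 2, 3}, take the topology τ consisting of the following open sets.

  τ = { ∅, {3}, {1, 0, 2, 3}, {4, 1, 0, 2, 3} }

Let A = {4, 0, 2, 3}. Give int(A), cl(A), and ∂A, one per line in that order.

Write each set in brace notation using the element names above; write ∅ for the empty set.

open subsets of A: ∅, {3}; so int(A) = {3}
closure: X∖int(X∖A) = X∖∅ = {4, 1, 0, 2, 3}
∂A = {4, 1, 0, 2, 3} minus {3} = {4, 1, 0, 2}

int(A) = {3}
cl(A)  = {4, 1, 0, 2, 3}
∂A     = {4, 1, 0, 2}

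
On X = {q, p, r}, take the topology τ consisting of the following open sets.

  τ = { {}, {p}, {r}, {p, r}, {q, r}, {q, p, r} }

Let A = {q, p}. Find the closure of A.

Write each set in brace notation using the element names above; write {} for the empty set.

{q, p}

closure: X∖int(X∖A) = X∖{r} = {q, p}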